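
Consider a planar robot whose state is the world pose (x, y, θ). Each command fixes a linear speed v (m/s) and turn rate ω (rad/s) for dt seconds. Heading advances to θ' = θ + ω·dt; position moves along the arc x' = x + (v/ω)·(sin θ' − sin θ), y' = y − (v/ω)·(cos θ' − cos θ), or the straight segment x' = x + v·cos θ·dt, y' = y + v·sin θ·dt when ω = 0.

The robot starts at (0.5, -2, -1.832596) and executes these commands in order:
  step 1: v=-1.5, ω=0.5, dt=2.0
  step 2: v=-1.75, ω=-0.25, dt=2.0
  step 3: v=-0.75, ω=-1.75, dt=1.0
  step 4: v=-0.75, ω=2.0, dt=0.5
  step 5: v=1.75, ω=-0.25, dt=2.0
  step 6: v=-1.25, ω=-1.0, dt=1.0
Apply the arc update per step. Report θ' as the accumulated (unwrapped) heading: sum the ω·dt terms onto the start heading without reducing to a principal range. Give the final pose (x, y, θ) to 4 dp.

(-2.3015, 2.1384, -3.5826)

step 1: θ'=-0.8326 (R=-3.0000) → pose (-0.1787, 0.7953, -0.8326)
step 2: θ'=-1.3326 (R=7.0000) → pose (-1.8033, 3.8544, -1.3326)
step 3: θ'=-3.0826 (R=0.4286) → pose (-1.4121, 4.3833, -3.0826)
step 4: θ'=-2.0826 (R=-0.3750) → pose (-1.1073, 4.5740, -2.0826)
step 5: θ'=-2.5826 (R=-7.0000) → pose (-3.4980, 2.0677, -2.5826)
step 6: θ'=-3.5826 (R=1.2500) → pose (-2.3015, 2.1384, -3.5826)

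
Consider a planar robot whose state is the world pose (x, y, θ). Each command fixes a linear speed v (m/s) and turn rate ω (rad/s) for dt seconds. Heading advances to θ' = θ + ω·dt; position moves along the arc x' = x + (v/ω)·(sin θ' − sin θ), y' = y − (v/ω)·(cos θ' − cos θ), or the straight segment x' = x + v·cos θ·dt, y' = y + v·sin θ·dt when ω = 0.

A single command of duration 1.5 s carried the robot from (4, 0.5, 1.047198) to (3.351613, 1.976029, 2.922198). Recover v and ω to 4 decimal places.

Δθ = 2.922198 − 1.047198 = 1.875000
ω = Δθ/dt = 1.875000/1.5 = 1.2500
R = −Δy/(cos θ' − cos θ) = 1.0000
v = R·ω = 1.0000·1.2500 = 1.2500

v = 1.2500, ω = 1.2500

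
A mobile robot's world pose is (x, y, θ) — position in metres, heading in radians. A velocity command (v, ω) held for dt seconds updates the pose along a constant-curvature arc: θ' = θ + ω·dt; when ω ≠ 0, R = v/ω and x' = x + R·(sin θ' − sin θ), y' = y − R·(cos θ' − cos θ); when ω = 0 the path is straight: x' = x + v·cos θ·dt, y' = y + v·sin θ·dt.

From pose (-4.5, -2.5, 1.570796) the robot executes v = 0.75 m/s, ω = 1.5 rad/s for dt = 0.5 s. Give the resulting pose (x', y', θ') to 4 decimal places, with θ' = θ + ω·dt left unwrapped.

θ' = 1.5708 + 1.5·0.5 = 2.3208
R = v/ω = 0.75/1.5 = 0.5000
x' = -4.5 + 0.5000·(sin 2.3208 − sin 1.5708) = -4.6342
y' = -2.5 − 0.5000·(cos 2.3208 − cos 1.5708) = -2.1592

(-4.6342, -2.1592, 2.3208)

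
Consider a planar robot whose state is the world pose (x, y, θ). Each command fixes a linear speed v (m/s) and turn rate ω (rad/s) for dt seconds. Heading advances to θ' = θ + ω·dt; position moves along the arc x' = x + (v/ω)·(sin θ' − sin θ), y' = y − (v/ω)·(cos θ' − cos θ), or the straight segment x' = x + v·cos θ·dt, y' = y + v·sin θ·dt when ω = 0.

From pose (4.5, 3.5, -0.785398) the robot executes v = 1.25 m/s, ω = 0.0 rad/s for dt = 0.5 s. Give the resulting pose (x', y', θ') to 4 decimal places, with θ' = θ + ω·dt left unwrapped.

θ' = -0.7854 + 0.0·0.5 = -0.7854
ω = 0 → straight: x' = 4.5 + 1.25·cos(-0.7854)·0.5 = 4.9419
y' = 3.5 + 1.25·sin(-0.7854)·0.5 = 3.0581

(4.9419, 3.0581, -0.7854)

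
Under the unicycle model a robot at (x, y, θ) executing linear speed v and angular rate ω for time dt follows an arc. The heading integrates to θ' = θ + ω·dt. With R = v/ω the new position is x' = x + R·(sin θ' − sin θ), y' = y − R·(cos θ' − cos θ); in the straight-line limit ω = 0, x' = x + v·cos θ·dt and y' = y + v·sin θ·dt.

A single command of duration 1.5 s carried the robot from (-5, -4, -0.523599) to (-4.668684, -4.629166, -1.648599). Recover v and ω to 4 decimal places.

Δθ = -1.648599 − -0.523599 = -1.125000
ω = Δθ/dt = -1.125000/1.5 = -0.7500
R = −Δy/(cos θ' − cos θ) = -0.6667
v = R·ω = -0.6667·-0.7500 = 0.5000

v = 0.5000, ω = -0.7500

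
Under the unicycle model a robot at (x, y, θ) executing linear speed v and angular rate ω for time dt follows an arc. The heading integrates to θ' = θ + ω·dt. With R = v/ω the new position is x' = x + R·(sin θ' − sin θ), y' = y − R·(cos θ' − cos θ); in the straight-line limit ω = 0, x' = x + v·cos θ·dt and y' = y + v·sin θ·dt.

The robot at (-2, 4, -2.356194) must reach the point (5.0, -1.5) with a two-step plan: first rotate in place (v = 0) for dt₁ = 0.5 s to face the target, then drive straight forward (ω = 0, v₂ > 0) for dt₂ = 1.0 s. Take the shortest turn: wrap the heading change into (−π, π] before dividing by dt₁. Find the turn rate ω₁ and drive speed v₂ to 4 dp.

heading to target = atan2(-1.5−4, 5−-2) = -0.6660
Δθ = wrap(-0.6660 − -2.3562) = 1.6902; ω₁ = Δθ/dt₁ = 3.3804
distance = √((5−-2)² + (-1.5−4)²) = 8.9022; v₂ = distance/dt₂ = 8.9022

ω₁ = 3.3804, v₂ = 8.9022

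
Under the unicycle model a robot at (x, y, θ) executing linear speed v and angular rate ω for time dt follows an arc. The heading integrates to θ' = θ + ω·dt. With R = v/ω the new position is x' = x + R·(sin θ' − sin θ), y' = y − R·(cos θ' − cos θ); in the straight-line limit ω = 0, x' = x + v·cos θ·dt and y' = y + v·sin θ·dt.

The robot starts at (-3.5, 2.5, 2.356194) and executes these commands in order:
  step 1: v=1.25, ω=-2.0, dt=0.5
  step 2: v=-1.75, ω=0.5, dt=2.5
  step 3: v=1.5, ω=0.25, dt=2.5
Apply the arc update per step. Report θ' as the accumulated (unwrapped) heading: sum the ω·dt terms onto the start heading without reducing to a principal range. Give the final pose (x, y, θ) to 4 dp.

step 1: θ'=1.3562 (R=-0.6250) → pose (-3.6687, 3.0750, 1.3562)
step 2: θ'=2.6062 (R=-3.5000) → pose (-2.0347, -0.6805, 2.6062)
step 3: θ'=3.2312 (R=6.0000) → pose (-5.6326, 0.1350, 3.2312)

(-5.6326, 0.1350, 3.2312)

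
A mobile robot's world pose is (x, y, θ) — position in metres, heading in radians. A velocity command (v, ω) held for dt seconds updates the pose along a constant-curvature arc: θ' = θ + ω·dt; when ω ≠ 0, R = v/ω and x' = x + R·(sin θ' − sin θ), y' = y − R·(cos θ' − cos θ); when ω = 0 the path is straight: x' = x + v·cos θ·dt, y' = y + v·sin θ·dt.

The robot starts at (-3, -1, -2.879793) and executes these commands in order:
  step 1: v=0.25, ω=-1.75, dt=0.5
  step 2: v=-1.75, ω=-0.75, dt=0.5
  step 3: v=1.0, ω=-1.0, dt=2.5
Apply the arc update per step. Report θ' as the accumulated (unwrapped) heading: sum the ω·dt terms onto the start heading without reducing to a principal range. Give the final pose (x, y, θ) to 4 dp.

step 1: θ'=-3.7548 (R=-0.1429) → pose (-3.1192, -0.9788, -3.7548)
step 2: θ'=-4.1298 (R=2.3333) → pose (-2.5136, -1.6033, -4.1298)
step 3: θ'=-6.6298 (R=-1.0000) → pose (-1.3388, -0.1126, -6.6298)

(-1.3388, -0.1126, -6.6298)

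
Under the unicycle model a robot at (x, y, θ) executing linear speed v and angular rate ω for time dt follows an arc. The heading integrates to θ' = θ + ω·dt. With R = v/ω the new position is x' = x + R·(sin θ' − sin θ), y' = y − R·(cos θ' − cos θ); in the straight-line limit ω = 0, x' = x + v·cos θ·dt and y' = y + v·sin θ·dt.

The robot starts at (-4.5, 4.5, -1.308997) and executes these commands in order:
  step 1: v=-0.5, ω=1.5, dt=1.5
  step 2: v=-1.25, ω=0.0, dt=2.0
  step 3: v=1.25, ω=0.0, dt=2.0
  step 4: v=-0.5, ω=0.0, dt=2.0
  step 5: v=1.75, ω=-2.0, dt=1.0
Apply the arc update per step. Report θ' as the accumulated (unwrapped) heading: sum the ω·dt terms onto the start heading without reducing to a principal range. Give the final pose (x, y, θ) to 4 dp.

step 1: θ'=0.9410 (R=-0.3333) → pose (-5.0914, 4.6101, 0.9410)
step 2: θ'=0.9410 (straight) → pose (-6.5638, 2.5897, 0.9410)
step 3: θ'=0.9410 (straight) → pose (-5.0914, 4.6101, 0.9410)
step 4: θ'=0.9410 (straight) → pose (-5.6803, 3.8019, 0.9410)
step 5: θ'=-1.0590 (R=-0.8750) → pose (-4.2103, 3.7151, -1.0590)

(-4.2103, 3.7151, -1.0590)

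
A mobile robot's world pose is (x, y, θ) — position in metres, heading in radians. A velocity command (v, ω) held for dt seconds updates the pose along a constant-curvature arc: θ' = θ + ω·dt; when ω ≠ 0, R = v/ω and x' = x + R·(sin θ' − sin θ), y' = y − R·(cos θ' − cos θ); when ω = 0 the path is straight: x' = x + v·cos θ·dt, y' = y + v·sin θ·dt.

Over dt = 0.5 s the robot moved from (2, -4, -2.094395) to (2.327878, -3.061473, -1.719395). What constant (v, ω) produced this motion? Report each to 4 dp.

v = -2.0000, ω = 0.7500

Δθ = -1.719395 − -2.094395 = 0.375000
ω = Δθ/dt = 0.375000/0.5 = 0.7500
R = −Δy/(cos θ' − cos θ) = -2.6667
v = R·ω = -2.6667·0.7500 = -2.0000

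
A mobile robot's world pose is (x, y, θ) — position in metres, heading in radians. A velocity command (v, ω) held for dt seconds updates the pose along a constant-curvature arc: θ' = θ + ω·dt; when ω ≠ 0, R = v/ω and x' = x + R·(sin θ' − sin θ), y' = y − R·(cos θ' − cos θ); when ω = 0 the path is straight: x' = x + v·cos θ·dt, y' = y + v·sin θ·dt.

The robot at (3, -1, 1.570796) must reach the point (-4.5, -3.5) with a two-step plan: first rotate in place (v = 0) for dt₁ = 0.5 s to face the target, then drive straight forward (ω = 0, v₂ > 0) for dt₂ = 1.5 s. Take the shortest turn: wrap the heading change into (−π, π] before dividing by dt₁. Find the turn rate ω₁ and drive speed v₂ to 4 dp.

heading to target = atan2(-3.5−-1, -4.5−3) = -2.8198
Δθ = wrap(-2.8198 − 1.5708) = 1.8925; ω₁ = Δθ/dt₁ = 3.7851
distance = √((-4.5−3)² + (-3.5−-1)²) = 7.9057; v₂ = distance/dt₂ = 5.2705

ω₁ = 3.7851, v₂ = 5.2705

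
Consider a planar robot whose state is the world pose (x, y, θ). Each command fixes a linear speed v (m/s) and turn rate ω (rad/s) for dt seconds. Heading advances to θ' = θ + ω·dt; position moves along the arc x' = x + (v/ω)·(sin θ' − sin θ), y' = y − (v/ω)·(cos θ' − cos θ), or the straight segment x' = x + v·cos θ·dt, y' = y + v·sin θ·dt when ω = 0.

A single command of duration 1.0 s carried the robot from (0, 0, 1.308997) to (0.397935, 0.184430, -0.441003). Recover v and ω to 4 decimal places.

Δθ = -0.441003 − 1.308997 = -1.750000
ω = Δθ/dt = -1.750000/1.0 = -1.7500
R = Δx/(sin θ' − sin θ) = -0.2857
v = R·ω = -0.2857·-1.7500 = 0.5000

v = 0.5000, ω = -1.7500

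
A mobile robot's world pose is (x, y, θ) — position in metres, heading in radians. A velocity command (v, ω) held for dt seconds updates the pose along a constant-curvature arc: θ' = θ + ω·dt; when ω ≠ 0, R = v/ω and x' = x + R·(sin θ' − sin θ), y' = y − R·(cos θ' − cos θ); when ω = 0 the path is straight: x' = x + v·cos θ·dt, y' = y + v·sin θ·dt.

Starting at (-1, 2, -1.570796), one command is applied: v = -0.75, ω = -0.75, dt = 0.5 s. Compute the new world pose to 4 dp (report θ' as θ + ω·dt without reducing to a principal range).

θ' = -1.5708 + -0.75·0.5 = -1.9458
R = v/ω = -0.75/-0.75 = 1.0000
x' = -1 + 1.0000·(sin -1.9458 − sin -1.5708) = -0.9305
y' = 2 − 1.0000·(cos -1.9458 − cos -1.5708) = 2.3663

(-0.9305, 2.3663, -1.9458)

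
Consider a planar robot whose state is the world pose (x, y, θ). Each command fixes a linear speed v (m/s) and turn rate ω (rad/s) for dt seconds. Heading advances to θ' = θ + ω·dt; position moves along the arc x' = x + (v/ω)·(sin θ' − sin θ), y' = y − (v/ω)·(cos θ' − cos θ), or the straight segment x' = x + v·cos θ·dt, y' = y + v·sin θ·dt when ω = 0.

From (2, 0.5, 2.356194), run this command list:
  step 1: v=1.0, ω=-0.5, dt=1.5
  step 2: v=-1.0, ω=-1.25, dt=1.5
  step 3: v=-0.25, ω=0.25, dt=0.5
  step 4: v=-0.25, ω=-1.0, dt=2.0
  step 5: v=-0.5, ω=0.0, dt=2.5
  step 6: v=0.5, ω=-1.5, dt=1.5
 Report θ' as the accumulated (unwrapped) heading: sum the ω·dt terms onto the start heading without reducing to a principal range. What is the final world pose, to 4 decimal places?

step 1: θ'=1.6062 (R=-2.0000) → pose (1.4155, 1.8434, 1.6062)
step 2: θ'=-0.2688 (R=0.8000) → pose (0.4035, 1.0438, -0.2688)
step 3: θ'=-0.1438 (R=-1.0000) → pose (0.2812, 1.0694, -0.1438)
step 4: θ'=-2.1438 (R=0.2500) → pose (0.1070, 1.4524, -2.1438)
step 5: θ'=-2.1438 (straight) → pose (0.7847, 2.5027, -2.1438)
step 6: θ'=-4.3938 (R=-0.3333) → pose (0.1880, 2.5791, -4.3938)

(0.1880, 2.5791, -4.3938)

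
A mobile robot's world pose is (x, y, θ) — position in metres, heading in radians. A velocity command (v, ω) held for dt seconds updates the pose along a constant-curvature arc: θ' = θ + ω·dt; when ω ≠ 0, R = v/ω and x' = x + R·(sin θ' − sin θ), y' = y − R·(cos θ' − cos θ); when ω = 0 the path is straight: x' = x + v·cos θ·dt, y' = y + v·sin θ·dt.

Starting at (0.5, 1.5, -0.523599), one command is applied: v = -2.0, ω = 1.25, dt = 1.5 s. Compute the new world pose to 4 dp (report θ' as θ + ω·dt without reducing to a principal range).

(-1.8616, 0.4626, 1.3514)

θ' = -0.5236 + 1.25·1.5 = 1.3514
R = v/ω = -2.0/1.25 = -1.6000
x' = 0.5 + -1.6000·(sin 1.3514 − sin -0.5236) = -1.8616
y' = 1.5 − -1.6000·(cos 1.3514 − cos -0.5236) = 0.4626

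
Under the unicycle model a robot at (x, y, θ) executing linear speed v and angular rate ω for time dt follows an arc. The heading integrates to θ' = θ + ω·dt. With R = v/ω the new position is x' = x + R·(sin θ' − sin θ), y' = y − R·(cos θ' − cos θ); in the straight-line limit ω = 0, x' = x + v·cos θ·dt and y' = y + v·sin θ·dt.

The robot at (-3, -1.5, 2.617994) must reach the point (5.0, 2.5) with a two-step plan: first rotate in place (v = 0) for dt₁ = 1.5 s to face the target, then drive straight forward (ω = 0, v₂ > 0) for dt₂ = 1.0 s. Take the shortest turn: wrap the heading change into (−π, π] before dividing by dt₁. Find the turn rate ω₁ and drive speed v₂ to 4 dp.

ω₁ = -1.4362, v₂ = 8.9443

heading to target = atan2(2.5−-1.5, 5−-3) = 0.4636
Δθ = wrap(0.4636 − 2.6180) = -2.1543; ω₁ = Δθ/dt₁ = -1.4362
distance = √((5−-3)² + (2.5−-1.5)²) = 8.9443; v₂ = distance/dt₂ = 8.9443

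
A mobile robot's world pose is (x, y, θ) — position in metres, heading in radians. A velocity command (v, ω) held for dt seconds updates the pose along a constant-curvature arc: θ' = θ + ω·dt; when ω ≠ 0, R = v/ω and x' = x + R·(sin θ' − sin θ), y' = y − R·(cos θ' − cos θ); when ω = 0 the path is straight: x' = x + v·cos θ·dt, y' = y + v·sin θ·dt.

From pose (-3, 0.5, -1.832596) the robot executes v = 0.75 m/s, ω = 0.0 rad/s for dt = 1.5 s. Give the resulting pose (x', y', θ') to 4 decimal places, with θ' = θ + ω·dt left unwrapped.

(-3.2912, -0.5867, -1.8326)

θ' = -1.8326 + 0.0·1.5 = -1.8326
ω = 0 → straight: x' = -3 + 0.75·cos(-1.8326)·1.5 = -3.2912
y' = 0.5 + 0.75·sin(-1.8326)·1.5 = -0.5867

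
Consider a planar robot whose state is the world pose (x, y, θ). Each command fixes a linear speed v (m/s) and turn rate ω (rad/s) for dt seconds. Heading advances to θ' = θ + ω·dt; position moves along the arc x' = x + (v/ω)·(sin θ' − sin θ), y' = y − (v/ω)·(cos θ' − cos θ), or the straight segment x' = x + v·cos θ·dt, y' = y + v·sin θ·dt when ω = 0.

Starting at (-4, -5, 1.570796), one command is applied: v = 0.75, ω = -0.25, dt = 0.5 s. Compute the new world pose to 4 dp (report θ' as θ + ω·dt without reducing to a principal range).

(-3.9766, -4.6260, 1.4458)

θ' = 1.5708 + -0.25·0.5 = 1.4458
R = v/ω = 0.75/-0.25 = -3.0000
x' = -4 + -3.0000·(sin 1.4458 − sin 1.5708) = -3.9766
y' = -5 − -3.0000·(cos 1.4458 − cos 1.5708) = -4.6260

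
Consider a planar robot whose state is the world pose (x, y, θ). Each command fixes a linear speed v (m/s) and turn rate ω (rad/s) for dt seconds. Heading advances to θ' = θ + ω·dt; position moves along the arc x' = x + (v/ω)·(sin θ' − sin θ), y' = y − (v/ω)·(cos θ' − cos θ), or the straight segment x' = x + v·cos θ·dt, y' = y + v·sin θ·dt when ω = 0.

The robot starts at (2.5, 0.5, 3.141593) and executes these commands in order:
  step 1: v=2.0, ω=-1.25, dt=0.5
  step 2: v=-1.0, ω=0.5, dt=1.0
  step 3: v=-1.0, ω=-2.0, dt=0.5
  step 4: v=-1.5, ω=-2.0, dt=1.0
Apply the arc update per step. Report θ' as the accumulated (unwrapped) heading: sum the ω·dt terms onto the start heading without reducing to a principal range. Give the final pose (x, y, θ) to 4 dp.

step 1: θ'=2.5166 (R=-1.6000) → pose (1.5638, 0.8025, 2.5166)
step 2: θ'=3.0166 (R=-2.0000) → pose (2.4847, 0.4400, 3.0166)
step 3: θ'=2.0166 (R=0.5000) → pose (2.8735, 0.1595, 2.0166)
step 4: θ'=0.0166 (R=0.7500) → pose (2.2092, -0.9138, 0.0166)

(2.2092, -0.9138, 0.0166)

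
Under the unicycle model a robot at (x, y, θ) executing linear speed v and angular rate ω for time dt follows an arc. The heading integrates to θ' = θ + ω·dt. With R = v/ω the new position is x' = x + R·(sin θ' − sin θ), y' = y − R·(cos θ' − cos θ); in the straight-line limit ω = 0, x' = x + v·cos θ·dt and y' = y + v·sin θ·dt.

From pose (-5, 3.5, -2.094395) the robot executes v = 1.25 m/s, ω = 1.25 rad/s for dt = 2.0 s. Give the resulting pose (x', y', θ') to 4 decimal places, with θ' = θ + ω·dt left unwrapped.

θ' = -2.0944 + 1.25·2.0 = 0.4056
R = v/ω = 1.25/1.25 = 1.0000
x' = -5 + 1.0000·(sin 0.4056 − sin -2.0944) = -3.7394
y' = 3.5 − 1.0000·(cos 0.4056 − cos -2.0944) = 2.0811

(-3.7394, 2.0811, 0.4056)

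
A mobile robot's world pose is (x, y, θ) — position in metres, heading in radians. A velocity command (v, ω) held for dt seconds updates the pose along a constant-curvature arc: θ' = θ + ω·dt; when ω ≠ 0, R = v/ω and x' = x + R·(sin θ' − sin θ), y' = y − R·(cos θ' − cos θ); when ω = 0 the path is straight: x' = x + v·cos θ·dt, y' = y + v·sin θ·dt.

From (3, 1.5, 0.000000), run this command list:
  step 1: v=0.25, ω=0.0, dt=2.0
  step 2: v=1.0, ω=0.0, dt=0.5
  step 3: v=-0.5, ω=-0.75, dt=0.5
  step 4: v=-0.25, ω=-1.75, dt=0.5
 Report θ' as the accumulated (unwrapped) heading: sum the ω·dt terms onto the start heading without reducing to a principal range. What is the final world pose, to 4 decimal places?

(3.6726, 1.6342, -1.2500)

step 1: θ'=0.0000 (straight) → pose (3.5000, 1.5000, 0.0000)
step 2: θ'=0.0000 (straight) → pose (4.0000, 1.5000, 0.0000)
step 3: θ'=-0.3750 (R=0.6667) → pose (3.7558, 1.5463, -0.3750)
step 4: θ'=-1.2500 (R=0.1429) → pose (3.6726, 1.6342, -1.2500)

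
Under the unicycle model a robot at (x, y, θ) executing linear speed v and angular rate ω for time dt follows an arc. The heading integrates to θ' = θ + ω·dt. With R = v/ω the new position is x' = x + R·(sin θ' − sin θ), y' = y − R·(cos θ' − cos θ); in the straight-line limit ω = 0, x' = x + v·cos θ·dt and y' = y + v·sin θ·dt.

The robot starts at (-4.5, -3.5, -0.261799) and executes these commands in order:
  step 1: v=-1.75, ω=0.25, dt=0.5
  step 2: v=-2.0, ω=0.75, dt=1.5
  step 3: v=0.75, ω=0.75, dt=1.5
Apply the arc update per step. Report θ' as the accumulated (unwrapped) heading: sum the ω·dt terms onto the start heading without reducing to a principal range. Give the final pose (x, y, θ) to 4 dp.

step 1: θ'=-0.1368 (R=-7.0000) → pose (-5.3571, -3.3269, -0.1368)
step 2: θ'=0.9882 (R=-2.6667) → pose (-7.9475, -4.5015, 0.9882)
step 3: θ'=2.1132 (R=1.0000) → pose (-7.9261, -3.4351, 2.1132)

(-7.9261, -3.4351, 2.1132)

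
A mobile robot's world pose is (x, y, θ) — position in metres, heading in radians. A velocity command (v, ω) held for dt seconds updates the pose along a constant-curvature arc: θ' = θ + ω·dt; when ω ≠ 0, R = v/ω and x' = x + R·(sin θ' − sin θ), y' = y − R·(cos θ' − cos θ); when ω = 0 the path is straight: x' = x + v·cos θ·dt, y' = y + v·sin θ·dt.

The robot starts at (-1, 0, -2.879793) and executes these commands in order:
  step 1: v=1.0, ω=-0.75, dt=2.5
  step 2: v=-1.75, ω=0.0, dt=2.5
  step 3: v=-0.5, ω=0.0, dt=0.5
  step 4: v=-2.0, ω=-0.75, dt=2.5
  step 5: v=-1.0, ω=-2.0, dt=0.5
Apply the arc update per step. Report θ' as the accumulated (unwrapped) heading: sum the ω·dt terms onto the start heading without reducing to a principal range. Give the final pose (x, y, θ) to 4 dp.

step 1: θ'=-4.7548 (R=-1.3333) → pose (-2.6772, 1.3444, -4.7548)
step 2: θ'=-4.7548 (straight) → pose (-2.8627, -3.0266, -4.7548)
step 3: θ'=-4.7548 (straight) → pose (-2.8733, -3.2764, -4.7548)
step 4: θ'=-6.6298 (R=2.6667) → pose (-6.4434, -5.6715, -6.6298)
step 5: θ'=-7.6298 (R=0.5000) → pose (-6.7611, -5.3124, -7.6298)

(-6.7611, -5.3124, -7.6298)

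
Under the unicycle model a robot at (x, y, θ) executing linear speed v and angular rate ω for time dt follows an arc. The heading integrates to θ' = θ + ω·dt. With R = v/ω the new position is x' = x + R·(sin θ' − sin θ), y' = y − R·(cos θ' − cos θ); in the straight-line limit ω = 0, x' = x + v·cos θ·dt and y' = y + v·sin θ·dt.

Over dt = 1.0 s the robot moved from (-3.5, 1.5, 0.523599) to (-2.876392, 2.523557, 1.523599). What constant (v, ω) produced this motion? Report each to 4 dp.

v = 1.2500, ω = 1.0000

Δθ = 1.523599 − 0.523599 = 1.000000
ω = Δθ/dt = 1.000000/1.0 = 1.0000
R = −Δy/(cos θ' − cos θ) = 1.2500
v = R·ω = 1.2500·1.0000 = 1.2500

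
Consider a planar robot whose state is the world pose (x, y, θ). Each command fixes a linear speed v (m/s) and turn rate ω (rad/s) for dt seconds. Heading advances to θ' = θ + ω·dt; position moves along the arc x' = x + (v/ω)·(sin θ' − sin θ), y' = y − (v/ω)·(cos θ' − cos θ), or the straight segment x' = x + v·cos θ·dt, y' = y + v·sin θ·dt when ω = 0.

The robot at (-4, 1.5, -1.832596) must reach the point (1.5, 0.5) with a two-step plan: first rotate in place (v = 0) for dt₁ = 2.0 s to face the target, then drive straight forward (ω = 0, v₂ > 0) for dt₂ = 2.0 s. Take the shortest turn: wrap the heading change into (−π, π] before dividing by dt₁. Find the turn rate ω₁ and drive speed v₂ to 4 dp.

ω₁ = 0.8264, v₂ = 2.7951

heading to target = atan2(0.5−1.5, 1.5−-4) = -0.1799
Δθ = wrap(-0.1799 − -1.8326) = 1.6527; ω₁ = Δθ/dt₁ = 0.8264
distance = √((1.5−-4)² + (0.5−1.5)²) = 5.5902; v₂ = distance/dt₂ = 2.7951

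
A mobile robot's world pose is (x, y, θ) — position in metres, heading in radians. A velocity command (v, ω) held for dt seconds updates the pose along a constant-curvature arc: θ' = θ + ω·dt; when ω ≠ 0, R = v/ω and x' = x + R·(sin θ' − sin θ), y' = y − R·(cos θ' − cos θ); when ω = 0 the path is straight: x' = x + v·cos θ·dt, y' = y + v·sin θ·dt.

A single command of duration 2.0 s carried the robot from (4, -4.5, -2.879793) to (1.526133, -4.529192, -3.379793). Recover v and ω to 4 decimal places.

Δθ = -3.379793 − -2.879793 = -0.500000
ω = Δθ/dt = -0.500000/2.0 = -0.2500
R = Δx/(sin θ' − sin θ) = -5.0000
v = R·ω = -5.0000·-0.2500 = 1.2500

v = 1.2500, ω = -0.2500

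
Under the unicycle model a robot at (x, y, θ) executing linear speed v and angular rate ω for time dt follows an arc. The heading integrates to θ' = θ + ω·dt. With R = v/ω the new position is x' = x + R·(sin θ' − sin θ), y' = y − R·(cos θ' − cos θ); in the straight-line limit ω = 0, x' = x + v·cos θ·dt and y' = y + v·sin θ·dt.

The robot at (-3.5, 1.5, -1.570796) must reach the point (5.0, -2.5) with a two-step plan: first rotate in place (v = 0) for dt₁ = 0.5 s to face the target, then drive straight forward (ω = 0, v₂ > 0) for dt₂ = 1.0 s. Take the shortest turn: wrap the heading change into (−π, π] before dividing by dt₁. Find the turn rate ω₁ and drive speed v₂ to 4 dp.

ω₁ = 2.2619, v₂ = 9.3941

heading to target = atan2(-2.5−1.5, 5−-3.5) = -0.4398
Δθ = wrap(-0.4398 − -1.5708) = 1.1310; ω₁ = Δθ/dt₁ = 2.2619
distance = √((5−-3.5)² + (-2.5−1.5)²) = 9.3941; v₂ = distance/dt₂ = 9.3941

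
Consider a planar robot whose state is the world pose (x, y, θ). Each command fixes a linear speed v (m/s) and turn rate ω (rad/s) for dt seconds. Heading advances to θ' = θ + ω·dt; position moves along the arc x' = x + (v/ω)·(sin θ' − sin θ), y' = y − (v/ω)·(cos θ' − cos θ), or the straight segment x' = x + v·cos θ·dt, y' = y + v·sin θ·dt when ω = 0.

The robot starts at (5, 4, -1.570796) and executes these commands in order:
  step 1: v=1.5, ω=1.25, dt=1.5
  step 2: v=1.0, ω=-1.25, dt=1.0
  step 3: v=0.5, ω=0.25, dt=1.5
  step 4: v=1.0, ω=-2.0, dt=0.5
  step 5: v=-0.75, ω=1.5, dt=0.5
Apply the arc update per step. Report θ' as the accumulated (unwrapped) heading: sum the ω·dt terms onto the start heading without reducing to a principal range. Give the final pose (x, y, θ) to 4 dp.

(8.0849, 1.9672, -0.8208)

step 1: θ'=0.3042 (R=1.2000) → pose (6.5594, 2.8551, 0.3042)
step 2: θ'=-0.9458 (R=-0.8000) → pose (7.4478, 2.5599, -0.9458)
step 3: θ'=-0.5708 (R=2.0000) → pose (7.9892, 2.0472, -0.5708)
step 4: θ'=-1.5708 (R=-0.5000) → pose (8.2190, 1.6264, -1.5708)
step 5: θ'=-0.8208 (R=-0.5000) → pose (8.0849, 1.9672, -0.8208)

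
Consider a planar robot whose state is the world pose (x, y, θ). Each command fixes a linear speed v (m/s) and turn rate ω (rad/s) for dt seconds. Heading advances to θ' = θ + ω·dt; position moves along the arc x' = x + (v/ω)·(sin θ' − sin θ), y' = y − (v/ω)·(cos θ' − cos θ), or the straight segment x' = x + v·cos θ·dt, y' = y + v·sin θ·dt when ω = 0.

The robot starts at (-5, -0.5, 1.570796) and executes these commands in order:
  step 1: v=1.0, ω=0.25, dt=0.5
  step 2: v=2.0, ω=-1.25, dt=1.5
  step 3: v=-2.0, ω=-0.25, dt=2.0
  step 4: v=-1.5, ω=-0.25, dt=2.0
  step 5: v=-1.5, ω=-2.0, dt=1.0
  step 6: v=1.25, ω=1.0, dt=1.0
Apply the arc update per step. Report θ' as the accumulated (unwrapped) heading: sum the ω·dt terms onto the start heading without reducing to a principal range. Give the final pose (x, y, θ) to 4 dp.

step 1: θ'=1.6958 (R=4.0000) → pose (-5.0312, -0.0013, 1.6958)
step 2: θ'=-0.1792 (R=-1.6000) → pose (-3.1585, 1.7726, -0.1792)
step 3: θ'=-0.6792 (R=8.0000) → pose (-6.7579, 3.4199, -0.6792)
step 4: θ'=-1.1792 (R=6.0000) → pose (-8.5347, 5.7983, -1.1792)
step 5: θ'=-3.1792 (R=0.7500) → pose (-7.8133, 6.8340, -3.1792)
step 6: θ'=-2.1792 (R=1.2500) → pose (-8.8860, 6.2994, -2.1792)

(-8.8860, 6.2994, -2.1792)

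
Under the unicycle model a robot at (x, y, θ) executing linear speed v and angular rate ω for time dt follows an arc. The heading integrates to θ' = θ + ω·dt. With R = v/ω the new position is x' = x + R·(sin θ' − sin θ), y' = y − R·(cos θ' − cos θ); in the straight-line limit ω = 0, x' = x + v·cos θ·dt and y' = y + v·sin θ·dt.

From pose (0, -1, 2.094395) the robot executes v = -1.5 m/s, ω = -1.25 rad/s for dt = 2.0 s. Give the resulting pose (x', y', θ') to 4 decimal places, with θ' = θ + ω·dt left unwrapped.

θ' = 2.0944 + -1.25·2.0 = -0.4056
R = v/ω = -1.5/-1.25 = 1.2000
x' = 0 + 1.2000·(sin -0.4056 − sin 2.0944) = -1.5127
y' = -1 − 1.2000·(cos -0.4056 − cos 2.0944) = -2.7026

(-1.5127, -2.7026, -0.4056)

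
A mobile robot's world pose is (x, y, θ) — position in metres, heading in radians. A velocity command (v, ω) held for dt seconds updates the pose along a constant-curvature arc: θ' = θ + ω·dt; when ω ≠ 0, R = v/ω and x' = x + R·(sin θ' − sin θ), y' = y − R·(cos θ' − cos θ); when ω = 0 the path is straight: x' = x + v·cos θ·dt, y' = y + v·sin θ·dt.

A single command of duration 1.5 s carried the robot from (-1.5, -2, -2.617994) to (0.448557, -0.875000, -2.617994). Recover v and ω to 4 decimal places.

v = -1.5000, ω = 0.0000

Δθ = -2.617994 − -2.617994 = 0.000000
ω = Δθ/dt = 0.000000/1.5 = 0.0000
ω = 0 → v = (Δx·cos θ + Δy·sin θ)/dt = -1.5000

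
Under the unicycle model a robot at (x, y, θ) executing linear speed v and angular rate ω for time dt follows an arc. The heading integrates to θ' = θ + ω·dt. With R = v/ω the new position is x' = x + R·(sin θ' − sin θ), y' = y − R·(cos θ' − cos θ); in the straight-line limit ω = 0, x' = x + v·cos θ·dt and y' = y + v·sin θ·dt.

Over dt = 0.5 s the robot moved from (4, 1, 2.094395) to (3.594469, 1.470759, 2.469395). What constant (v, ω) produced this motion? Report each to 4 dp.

Δθ = 2.469395 − 2.094395 = 0.375000
ω = Δθ/dt = 0.375000/0.5 = 0.7500
R = −Δy/(cos θ' − cos θ) = 1.6667
v = R·ω = 1.6667·0.7500 = 1.2500

v = 1.2500, ω = 0.7500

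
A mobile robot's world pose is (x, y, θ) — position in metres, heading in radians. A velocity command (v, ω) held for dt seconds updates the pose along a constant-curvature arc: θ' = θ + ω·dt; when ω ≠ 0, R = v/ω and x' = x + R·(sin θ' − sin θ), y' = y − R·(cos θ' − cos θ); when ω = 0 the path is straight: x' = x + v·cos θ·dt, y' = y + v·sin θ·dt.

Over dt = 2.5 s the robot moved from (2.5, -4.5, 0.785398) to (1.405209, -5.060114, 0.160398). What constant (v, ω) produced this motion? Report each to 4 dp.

v = -0.5000, ω = -0.2500

Δθ = 0.160398 − 0.785398 = -0.625000
ω = Δθ/dt = -0.625000/2.5 = -0.2500
R = Δx/(sin θ' − sin θ) = 2.0000
v = R·ω = 2.0000·-0.2500 = -0.5000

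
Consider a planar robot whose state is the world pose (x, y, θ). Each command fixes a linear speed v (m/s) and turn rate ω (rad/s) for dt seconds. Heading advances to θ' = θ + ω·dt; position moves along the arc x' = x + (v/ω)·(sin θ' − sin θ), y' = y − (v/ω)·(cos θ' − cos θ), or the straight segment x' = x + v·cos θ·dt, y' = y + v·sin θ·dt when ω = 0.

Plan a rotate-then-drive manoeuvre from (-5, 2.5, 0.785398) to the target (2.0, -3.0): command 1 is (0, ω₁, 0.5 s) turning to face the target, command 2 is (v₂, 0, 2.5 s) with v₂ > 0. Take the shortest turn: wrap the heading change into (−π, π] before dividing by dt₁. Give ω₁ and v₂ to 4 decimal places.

ω₁ = -2.9027, v₂ = 3.5609

heading to target = atan2(-3−2.5, 2−-5) = -0.6660
Δθ = wrap(-0.6660 − 0.7854) = -1.4514; ω₁ = Δθ/dt₁ = -2.9027
distance = √((2−-5)² + (-3−2.5)²) = 8.9022; v₂ = distance/dt₂ = 3.5609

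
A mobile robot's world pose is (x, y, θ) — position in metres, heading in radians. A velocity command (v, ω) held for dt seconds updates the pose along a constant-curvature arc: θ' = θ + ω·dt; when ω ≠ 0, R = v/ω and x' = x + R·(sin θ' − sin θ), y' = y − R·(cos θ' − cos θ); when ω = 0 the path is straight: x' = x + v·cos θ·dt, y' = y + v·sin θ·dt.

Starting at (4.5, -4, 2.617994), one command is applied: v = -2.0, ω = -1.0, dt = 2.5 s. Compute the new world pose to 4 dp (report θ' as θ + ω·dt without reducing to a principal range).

(3.7354, -7.7181, 0.1180)

θ' = 2.6180 + -1.0·2.5 = 0.1180
R = v/ω = -2.0/-1.0 = 2.0000
x' = 4.5 + 2.0000·(sin 0.1180 − sin 2.6180) = 3.7354
y' = -4 − 2.0000·(cos 0.1180 − cos 2.6180) = -7.7181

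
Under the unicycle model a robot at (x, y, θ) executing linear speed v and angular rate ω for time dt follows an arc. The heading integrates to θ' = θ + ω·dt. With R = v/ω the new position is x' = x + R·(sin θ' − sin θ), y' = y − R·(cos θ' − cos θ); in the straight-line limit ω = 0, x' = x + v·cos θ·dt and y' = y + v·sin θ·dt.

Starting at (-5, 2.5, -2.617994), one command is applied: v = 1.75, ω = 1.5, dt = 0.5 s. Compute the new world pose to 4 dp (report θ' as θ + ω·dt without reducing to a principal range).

θ' = -2.6180 + 1.5·0.5 = -1.8680
R = v/ω = 1.75/1.5 = 1.1667
x' = -5 + 1.1667·(sin -1.8680 − sin -2.6180) = -5.5322
y' = 2.5 − 1.1667·(cos -1.8680 − cos -2.6180) = 1.8313

(-5.5322, 1.8313, -1.8680)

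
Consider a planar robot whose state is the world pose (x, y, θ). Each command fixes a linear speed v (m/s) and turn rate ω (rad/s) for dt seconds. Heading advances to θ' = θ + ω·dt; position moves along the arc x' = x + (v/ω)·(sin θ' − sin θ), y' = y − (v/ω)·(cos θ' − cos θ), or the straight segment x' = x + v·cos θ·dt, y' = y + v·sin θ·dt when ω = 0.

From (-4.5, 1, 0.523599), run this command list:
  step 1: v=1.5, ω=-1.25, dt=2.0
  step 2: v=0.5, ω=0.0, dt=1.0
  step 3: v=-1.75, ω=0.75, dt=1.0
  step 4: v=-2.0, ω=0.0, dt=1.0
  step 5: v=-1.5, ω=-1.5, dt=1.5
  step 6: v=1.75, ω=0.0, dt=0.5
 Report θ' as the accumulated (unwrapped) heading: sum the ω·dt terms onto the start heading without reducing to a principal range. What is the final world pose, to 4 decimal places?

step 1: θ'=-1.9764 (R=-1.2000) → pose (-2.7974, -0.5127, -1.9764)
step 2: θ'=-1.9764 (straight) → pose (-2.9947, -0.9722, -1.9764)
step 3: θ'=-1.2264 (R=-2.3333) → pose (-2.9423, 0.7363, -1.2264)
step 4: θ'=-1.2264 (straight) → pose (-3.6176, 2.6189, -1.2264)
step 5: θ'=-3.4764 (R=1.0000) → pose (-2.3477, 3.9010, -3.4764)
step 6: θ'=-3.4764 (straight) → pose (-3.1741, 4.1885, -3.4764)

(-3.1741, 4.1885, -3.4764)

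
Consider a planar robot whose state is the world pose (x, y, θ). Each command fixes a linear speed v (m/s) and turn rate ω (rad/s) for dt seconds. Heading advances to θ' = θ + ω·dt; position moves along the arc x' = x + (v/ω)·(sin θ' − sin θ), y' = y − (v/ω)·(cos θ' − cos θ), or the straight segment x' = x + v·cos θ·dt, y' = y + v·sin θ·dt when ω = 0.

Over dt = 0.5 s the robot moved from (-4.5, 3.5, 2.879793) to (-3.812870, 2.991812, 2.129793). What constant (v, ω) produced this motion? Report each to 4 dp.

v = -1.7500, ω = -1.5000

Δθ = 2.129793 − 2.879793 = -0.750000
ω = Δθ/dt = -0.750000/0.5 = -1.5000
R = Δx/(sin θ' − sin θ) = 1.1667
v = R·ω = 1.1667·-1.5000 = -1.7500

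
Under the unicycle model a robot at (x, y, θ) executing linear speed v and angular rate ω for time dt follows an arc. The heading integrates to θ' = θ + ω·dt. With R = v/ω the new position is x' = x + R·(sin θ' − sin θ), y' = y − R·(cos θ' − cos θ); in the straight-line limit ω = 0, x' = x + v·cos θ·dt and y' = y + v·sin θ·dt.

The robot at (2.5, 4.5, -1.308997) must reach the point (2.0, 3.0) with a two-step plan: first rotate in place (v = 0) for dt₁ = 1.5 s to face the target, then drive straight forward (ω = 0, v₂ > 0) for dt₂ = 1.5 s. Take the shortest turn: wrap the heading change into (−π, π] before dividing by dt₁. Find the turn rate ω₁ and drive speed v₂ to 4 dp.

ω₁ = -0.3890, v₂ = 1.0541

heading to target = atan2(3−4.5, 2−2.5) = -1.8925
Δθ = wrap(-1.8925 − -1.3090) = -0.5835; ω₁ = Δθ/dt₁ = -0.3890
distance = √((2−2.5)² + (3−4.5)²) = 1.5811; v₂ = distance/dt₂ = 1.0541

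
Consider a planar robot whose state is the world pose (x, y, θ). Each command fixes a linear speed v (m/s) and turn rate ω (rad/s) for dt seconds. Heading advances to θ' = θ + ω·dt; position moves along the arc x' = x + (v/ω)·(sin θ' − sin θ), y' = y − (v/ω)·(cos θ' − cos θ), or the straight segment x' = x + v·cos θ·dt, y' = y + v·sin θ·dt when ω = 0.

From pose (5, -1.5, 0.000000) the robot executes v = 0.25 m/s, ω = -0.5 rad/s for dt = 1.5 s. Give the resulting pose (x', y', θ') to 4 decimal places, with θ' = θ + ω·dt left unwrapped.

θ' = 0.0000 + -0.5·1.5 = -0.7500
R = v/ω = 0.25/-0.5 = -0.5000
x' = 5 + -0.5000·(sin -0.7500 − sin 0.0000) = 5.3408
y' = -1.5 − -0.5000·(cos -0.7500 − cos 0.0000) = -1.6342

(5.3408, -1.6342, -0.7500)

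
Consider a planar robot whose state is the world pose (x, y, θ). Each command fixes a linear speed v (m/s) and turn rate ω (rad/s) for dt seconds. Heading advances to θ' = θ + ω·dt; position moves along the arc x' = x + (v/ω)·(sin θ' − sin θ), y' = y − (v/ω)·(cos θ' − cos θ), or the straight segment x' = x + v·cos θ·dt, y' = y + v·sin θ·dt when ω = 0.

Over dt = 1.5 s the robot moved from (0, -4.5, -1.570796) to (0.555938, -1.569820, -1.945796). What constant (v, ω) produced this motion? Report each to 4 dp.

Δθ = -1.945796 − -1.570796 = -0.375000
ω = Δθ/dt = -0.375000/1.5 = -0.2500
R = −Δy/(cos θ' − cos θ) = 8.0000
v = R·ω = 8.0000·-0.2500 = -2.0000

v = -2.0000, ω = -0.2500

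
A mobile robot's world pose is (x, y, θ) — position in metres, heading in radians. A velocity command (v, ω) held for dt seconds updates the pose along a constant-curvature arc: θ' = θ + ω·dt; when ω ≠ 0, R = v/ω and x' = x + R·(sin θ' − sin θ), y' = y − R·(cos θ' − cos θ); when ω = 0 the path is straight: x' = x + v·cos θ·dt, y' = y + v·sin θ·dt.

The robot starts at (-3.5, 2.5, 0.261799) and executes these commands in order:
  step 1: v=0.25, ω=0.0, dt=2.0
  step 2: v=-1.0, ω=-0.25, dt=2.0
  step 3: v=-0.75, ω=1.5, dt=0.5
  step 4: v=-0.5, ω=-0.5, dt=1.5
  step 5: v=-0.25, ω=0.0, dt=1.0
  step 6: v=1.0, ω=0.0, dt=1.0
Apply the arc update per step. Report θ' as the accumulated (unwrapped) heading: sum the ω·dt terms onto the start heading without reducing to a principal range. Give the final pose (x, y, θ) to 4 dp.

step 1: θ'=0.2618 (straight) → pose (-3.0170, 2.6294, 0.2618)
step 2: θ'=-0.2382 (R=4.0000) → pose (-4.9961, 2.6061, -0.2382)
step 3: θ'=0.5118 (R=-0.5000) → pose (-5.3590, 2.5561, 0.5118)
step 4: θ'=-0.2382 (R=1.0000) → pose (-6.0847, 2.4562, -0.2382)
step 5: θ'=-0.2382 (straight) → pose (-6.3276, 2.5152, -0.2382)
step 6: θ'=-0.2382 (straight) → pose (-5.3559, 2.2792, -0.2382)

(-5.3559, 2.2792, -0.2382)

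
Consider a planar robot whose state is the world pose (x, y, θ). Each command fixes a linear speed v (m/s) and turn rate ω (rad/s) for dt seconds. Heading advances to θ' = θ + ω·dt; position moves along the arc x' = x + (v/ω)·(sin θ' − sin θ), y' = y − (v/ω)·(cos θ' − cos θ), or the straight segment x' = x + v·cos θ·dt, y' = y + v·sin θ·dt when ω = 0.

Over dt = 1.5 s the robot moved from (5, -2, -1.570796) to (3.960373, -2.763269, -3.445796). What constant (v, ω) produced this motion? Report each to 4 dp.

v = 1.0000, ω = -1.2500

Δθ = -3.445796 − -1.570796 = -1.875000
ω = Δθ/dt = -1.875000/1.5 = -1.2500
R = Δx/(sin θ' − sin θ) = -0.8000
v = R·ω = -0.8000·-1.2500 = 1.0000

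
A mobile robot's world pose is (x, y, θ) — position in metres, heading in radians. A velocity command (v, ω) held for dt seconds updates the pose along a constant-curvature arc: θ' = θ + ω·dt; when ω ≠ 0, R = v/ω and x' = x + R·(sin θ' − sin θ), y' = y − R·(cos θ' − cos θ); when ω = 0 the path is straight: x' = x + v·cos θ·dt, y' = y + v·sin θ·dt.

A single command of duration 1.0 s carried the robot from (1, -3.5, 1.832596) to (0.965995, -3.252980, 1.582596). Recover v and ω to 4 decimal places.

Δθ = 1.582596 − 1.832596 = -0.250000
ω = Δθ/dt = -0.250000/1.0 = -0.2500
R = −Δy/(cos θ' − cos θ) = -1.0000
v = R·ω = -1.0000·-0.2500 = 0.2500

v = 0.2500, ω = -0.2500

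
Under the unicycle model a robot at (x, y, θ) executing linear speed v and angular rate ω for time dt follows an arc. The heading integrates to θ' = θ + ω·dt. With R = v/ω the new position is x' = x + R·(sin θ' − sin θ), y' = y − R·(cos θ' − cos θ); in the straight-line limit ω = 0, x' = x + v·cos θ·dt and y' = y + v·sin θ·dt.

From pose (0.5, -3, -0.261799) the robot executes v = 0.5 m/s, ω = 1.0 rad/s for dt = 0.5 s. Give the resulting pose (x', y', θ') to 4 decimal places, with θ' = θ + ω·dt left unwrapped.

(0.7474, -3.0029, 0.2382)

θ' = -0.2618 + 1.0·0.5 = 0.2382
R = v/ω = 0.5/1.0 = 0.5000
x' = 0.5 + 0.5000·(sin 0.2382 − sin -0.2618) = 0.7474
y' = -3 − 0.5000·(cos 0.2382 − cos -0.2618) = -3.0029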